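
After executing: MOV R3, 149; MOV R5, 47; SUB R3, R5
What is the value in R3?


Register state trace:
  MOV R3, 149  → R3 = 149
  MOV R5, 47  → R5 = 47
  SUB R3, R5  → R3 = 149 - 47 = 102
Final: R3 = 102

102


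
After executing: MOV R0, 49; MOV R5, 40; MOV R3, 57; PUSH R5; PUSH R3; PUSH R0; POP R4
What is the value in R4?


Stack trace (top is rightmost):
  MOV R0, 49  → R0 = 49
  MOV R5, 40  → R5 = 40
  MOV R3, 57  → R3 = 57
  PUSH R5  → stack: [40]
  PUSH R3  → stack: [40, 57]
  PUSH R0  → stack: [40, 57, 49]
  POP R4  → R4 = 49, stack: [40, 57]
Final: R4 = 49

49


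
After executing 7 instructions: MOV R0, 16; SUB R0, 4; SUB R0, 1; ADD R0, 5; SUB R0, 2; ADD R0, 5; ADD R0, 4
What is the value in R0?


Register state trace:
  MOV R0, 16  → R0 = 16
  SUB R0, 4  → R0 = 16 - 4 = 12
  SUB R0, 1  → R0 = 12 - 1 = 11
  ADD R0, 5  → R0 = 11 + 5 = 16
  SUB R0, 2  → R0 = 16 - 2 = 14
  ADD R0, 5  → R0 = 14 + 5 = 19
  ADD R0, 4  → R0 = 19 + 4 = 23
Final: R0 = 23

23


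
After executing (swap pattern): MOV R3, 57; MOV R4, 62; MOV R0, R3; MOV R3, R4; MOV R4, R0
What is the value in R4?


Register state trace (swap pattern):
  MOV R3, 57  → R3 = 57
  MOV R4, 62  → R4 = 62
  MOV R0, R3  → R0 = 57  (save R3)
  MOV R3, R4  → R3 = 62  (R3 gets R4's value)
  MOV R4, R0  → R4 = 57  (R4 gets saved value)
Final: R4 = 57

57


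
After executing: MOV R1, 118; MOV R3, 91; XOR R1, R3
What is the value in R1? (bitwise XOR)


Register state trace:
  MOV R1, 118  → R1 = 118 (0b01110110)
  MOV R3, 91  → R3 = 91 (0b01011011)
  XOR R1, R3  → R1 = 118 XOR 91 = 45 (0b00101101)
Final: R1 = 45

45


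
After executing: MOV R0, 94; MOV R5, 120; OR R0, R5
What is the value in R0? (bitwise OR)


Register state trace:
  MOV R0, 94  → R0 = 94 (0b01011110)
  MOV R5, 120  → R5 = 120 (0b01111000)
  OR R0, R5   → R0 = 94 OR 120 = 126 (0b01111110)
Final: R0 = 126

126


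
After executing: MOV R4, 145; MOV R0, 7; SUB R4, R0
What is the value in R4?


Register state trace:
  MOV R4, 145  → R4 = 145
  MOV R0, 7  → R0 = 7
  SUB R4, R0  → R4 = 145 - 7 = 138
Final: R4 = 138

138


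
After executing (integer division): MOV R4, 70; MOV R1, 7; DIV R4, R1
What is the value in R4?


Register state trace:
  MOV R4, 70  → R4 = 70
  MOV R1, 7  → R1 = 7
  DIV R4, R1  → R4 = 70 // 7 = 10
Final: R4 = 10

10


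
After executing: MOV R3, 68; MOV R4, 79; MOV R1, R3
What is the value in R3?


Register state trace:
  MOV R3, 68  → R3 = 68
  MOV R4, 79  → R4 = 79
  MOV R1, R3  → R1 = 68
Final: R3 = 68

68


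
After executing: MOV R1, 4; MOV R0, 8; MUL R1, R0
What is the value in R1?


Register state trace:
  MOV R1, 4  → R1 = 4
  MOV R0, 8  → R0 = 8
  MUL R1, R0  → R1 = 4 * 8 = 32
Final: R1 = 32

32


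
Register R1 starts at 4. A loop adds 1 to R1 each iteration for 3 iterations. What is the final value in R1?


Starting value: R1 = 4
  Iter 1: R1 = 4 + 1 = 5
  Iter 2: R1 = 5 + 1 = 6
  Iter 3: R1 = 6 + 1 = 7
Final: R1 = 7

7


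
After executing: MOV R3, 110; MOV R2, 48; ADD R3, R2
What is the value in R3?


Register state trace:
  MOV R3, 110  → R3 = 110
  MOV R2, 48  → R2 = 48
  ADD R3, R2  → R3 = 110 + 48 = 158
Final: R3 = 158

158


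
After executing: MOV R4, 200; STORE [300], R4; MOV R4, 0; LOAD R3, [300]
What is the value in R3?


Register and memory trace:
  MOV R4, 200  → R4 = 200
  STORE [300], R4  → mem[300] = 200
  MOV R4, 0  → R4 = 0
  LOAD R3, [300]  → R3 = mem[300] = 200
Final: R3 = 200

200


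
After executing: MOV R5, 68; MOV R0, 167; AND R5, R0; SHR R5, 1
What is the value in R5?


Register state trace:
  MOV R5, 68  → R5 = 68 (0b01000100)
  MOV R0, 167  → R0 = 167 (0b10100111)
  AND R5, R0  → R5 = 68 AND 167 = 4 (0b00000100)
  SHR R5, 1  → R5 = 4 >> 1 = 2
Final: R5 = 2

2


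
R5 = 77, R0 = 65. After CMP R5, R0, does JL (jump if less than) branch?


Trace:
  R5 = 77, R0 = 65
  CMP R5, R0  → compares 77 vs 65
  JL checks: is 77 less than 65?
  77 > 65, so condition is false
Branch taken: No

No


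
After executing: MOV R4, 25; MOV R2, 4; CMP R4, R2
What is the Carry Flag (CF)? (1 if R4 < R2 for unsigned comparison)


Register state trace:
  MOV R4, 25  → R4 = 25
  MOV R2, 4  → R2 = 4
  CMP R4, R2  → unsigned 25 - 4: no borrow
  25 >= 4, so CF = 0
CF = 0

0


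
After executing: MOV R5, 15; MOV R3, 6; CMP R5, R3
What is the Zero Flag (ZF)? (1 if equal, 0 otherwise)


Register state trace:
  MOV R5, 15  → R5 = 15
  MOV R3, 6  → R3 = 6
  CMP R5, R3  → computes 15 - 6 = 9
  Result is nonzero, so values are not equal
ZF = 0

0


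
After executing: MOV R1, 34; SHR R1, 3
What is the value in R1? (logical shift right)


Register state trace:
  MOV R1, 34  → R1 = 34
  SHR R1, 3  → R1 = 34 >> 3 = 34 // 2^3 = 4
Final: R1 = 4

4


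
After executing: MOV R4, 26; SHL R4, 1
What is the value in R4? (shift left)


Register state trace:
  MOV R4, 26  → R4 = 26
  SHL R4, 1  → R4 = 26 << 1 = 26 * 2^1 = 52
Final: R4 = 52

52


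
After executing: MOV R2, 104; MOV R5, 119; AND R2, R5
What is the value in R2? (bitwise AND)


Register state trace:
  MOV R2, 104  → R2 = 104 (0b01101000)
  MOV R5, 119  → R5 = 119 (0b01110111)
  AND R2, R5  → R2 = 104 AND 119 = 96 (0b01100000)
Final: R2 = 96

96


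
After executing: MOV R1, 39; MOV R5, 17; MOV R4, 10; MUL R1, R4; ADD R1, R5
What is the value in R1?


Register state trace:
  MOV R1, 39  → R1 = 39
  MOV R5, 17  → R5 = 17
  MOV R4, 10  → R4 = 10
  MUL R1, R4  → R1 = 39 * 10 = 390
  ADD R1, R5  → R1 = 390 + 17 = 407
Final: R1 = 407

407


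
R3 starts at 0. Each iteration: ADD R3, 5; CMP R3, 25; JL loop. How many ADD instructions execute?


Loop trace (R3 starts at 0, target 25, step 5):
  ADD #1: R3 = 0 + 5 = 5  → 5 < 25, loop
  ADD #2: R3 = 5 + 5 = 10  → 10 < 25, loop
  ADD #3: R3 = 10 + 5 = 15  → 15 < 25, loop
  ADD #4: R3 = 15 + 5 = 20  → 20 < 25, loop
  ADD #5: R3 = 20 + 5 = 25  → 25 >= 25, exit
Total ADD instructions: 5

5


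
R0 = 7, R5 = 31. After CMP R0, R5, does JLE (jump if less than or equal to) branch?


Trace:
  R0 = 7, R5 = 31
  CMP R0, R5  → compares 7 vs 31
  JLE checks: is 7 less than or equal to 31?
  7 < 31, so condition is true
Branch taken: Yes

Yes


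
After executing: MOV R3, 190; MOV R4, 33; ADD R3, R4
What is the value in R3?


Register state trace:
  MOV R3, 190  → R3 = 190
  MOV R4, 33  → R4 = 33
  ADD R3, R4  → R3 = 190 + 33 = 223
Final: R3 = 223

223


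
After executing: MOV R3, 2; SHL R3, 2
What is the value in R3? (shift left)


Register state trace:
  MOV R3, 2  → R3 = 2
  SHL R3, 2  → R3 = 2 << 2 = 2 * 2^2 = 8
Final: R3 = 8

8


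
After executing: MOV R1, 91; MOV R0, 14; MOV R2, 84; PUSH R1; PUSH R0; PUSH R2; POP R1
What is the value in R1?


Stack trace (top is rightmost):
  MOV R1, 91  → R1 = 91
  MOV R0, 14  → R0 = 14
  MOV R2, 84  → R2 = 84
  PUSH R1  → stack: [91]
  PUSH R0  → stack: [91, 14]
  PUSH R2  → stack: [91, 14, 84]
  POP R1  → R1 = 84, stack: [91, 14]
Final: R1 = 84

84


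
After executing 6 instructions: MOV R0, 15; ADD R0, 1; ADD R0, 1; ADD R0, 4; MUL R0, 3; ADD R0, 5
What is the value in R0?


Register state trace:
  MOV R0, 15  → R0 = 15
  ADD R0, 1  → R0 = 15 + 1 = 16
  ADD R0, 1  → R0 = 16 + 1 = 17
  ADD R0, 4  → R0 = 17 + 4 = 21
  MUL R0, 3  → R0 = 21 * 3 = 63
  ADD R0, 5  → R0 = 63 + 5 = 68
Final: R0 = 68

68


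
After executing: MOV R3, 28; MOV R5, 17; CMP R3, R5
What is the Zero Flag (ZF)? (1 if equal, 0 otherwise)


Register state trace:
  MOV R3, 28  → R3 = 28
  MOV R5, 17  → R5 = 17
  CMP R3, R5  → computes 28 - 17 = 11
  Result is nonzero, so values are not equal
ZF = 0

0


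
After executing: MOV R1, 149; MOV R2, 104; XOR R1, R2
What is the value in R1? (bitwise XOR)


Register state trace:
  MOV R1, 149  → R1 = 149 (0b10010101)
  MOV R2, 104  → R2 = 104 (0b01101000)
  XOR R1, R2  → R1 = 149 XOR 104 = 253 (0b11111101)
Final: R1 = 253

253


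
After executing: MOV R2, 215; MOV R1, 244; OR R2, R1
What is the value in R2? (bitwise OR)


Register state trace:
  MOV R2, 215  → R2 = 215 (0b11010111)
  MOV R1, 244  → R1 = 244 (0b11110100)
  OR R2, R1   → R2 = 215 OR 244 = 247 (0b11110111)
Final: R2 = 247

247


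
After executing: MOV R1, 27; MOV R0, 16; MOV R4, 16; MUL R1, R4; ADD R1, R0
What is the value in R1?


Register state trace:
  MOV R1, 27  → R1 = 27
  MOV R0, 16  → R0 = 16
  MOV R4, 16  → R4 = 16
  MUL R1, R4  → R1 = 27 * 16 = 432
  ADD R1, R0  → R1 = 432 + 16 = 448
Final: R1 = 448

448


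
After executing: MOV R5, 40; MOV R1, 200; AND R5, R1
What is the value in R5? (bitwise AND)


Register state trace:
  MOV R5, 40  → R5 = 40 (0b00101000)
  MOV R1, 200  → R1 = 200 (0b11001000)
  AND R5, R1  → R5 = 40 AND 200 = 8 (0b00001000)
Final: R5 = 8

8


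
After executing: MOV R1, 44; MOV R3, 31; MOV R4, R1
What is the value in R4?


Register state trace:
  MOV R1, 44  → R1 = 44
  MOV R3, 31  → R3 = 31
  MOV R4, R1  → R4 = 44
Final: R4 = 44

44


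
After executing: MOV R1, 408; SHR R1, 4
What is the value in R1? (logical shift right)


Register state trace:
  MOV R1, 408  → R1 = 408
  SHR R1, 4  → R1 = 408 >> 4 = 408 // 2^4 = 25
Final: R1 = 25

25


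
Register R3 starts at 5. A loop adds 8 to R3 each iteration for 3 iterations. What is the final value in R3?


Starting value: R3 = 5
  Iter 1: R3 = 5 + 8 = 13
  Iter 2: R3 = 13 + 8 = 21
  Iter 3: R3 = 21 + 8 = 29
Final: R3 = 29

29


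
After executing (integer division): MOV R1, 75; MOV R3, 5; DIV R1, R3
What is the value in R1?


Register state trace:
  MOV R1, 75  → R1 = 75
  MOV R3, 5  → R3 = 5
  DIV R1, R3  → R1 = 75 // 5 = 15
Final: R1 = 15

15


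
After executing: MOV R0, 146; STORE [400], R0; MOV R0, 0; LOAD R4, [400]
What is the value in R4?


Register and memory trace:
  MOV R0, 146  → R0 = 146
  STORE [400], R0  → mem[400] = 146
  MOV R0, 0  → R0 = 0
  LOAD R4, [400]  → R4 = mem[400] = 146
Final: R4 = 146

146


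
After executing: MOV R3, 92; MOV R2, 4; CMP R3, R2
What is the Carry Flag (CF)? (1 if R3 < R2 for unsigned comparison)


Register state trace:
  MOV R3, 92  → R3 = 92
  MOV R2, 4  → R2 = 4
  CMP R3, R2  → unsigned 92 - 4: no borrow
  92 >= 4, so CF = 0
CF = 0

0


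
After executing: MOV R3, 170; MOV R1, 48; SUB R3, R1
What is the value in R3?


Register state trace:
  MOV R3, 170  → R3 = 170
  MOV R1, 48  → R1 = 48
  SUB R3, R1  → R3 = 170 - 48 = 122
Final: R3 = 122

122


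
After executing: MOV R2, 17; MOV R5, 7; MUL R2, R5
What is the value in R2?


Register state trace:
  MOV R2, 17  → R2 = 17
  MOV R5, 7  → R5 = 7
  MUL R2, R5  → R2 = 17 * 7 = 119
Final: R2 = 119

119


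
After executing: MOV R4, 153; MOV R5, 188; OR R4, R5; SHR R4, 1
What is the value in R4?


Register state trace:
  MOV R4, 153  → R4 = 153 (0b10011001)
  MOV R5, 188  → R5 = 188 (0b10111100)
  OR R4, R5  → R4 = 153 OR 188 = 189 (0b10111101)
  SHR R4, 1  → R4 = 189 >> 1 = 94
Final: R4 = 94

94


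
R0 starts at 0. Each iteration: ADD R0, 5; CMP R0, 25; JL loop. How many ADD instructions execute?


Loop trace (R0 starts at 0, target 25, step 5):
  ADD #1: R0 = 0 + 5 = 5  → 5 < 25, loop
  ADD #2: R0 = 5 + 5 = 10  → 10 < 25, loop
  ADD #3: R0 = 10 + 5 = 15  → 15 < 25, loop
  ADD #4: R0 = 15 + 5 = 20  → 20 < 25, loop
  ADD #5: R0 = 20 + 5 = 25  → 25 >= 25, exit
Total ADD instructions: 5

5


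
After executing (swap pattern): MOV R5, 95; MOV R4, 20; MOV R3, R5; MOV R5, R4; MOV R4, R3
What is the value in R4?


Register state trace (swap pattern):
  MOV R5, 95  → R5 = 95
  MOV R4, 20  → R4 = 20
  MOV R3, R5  → R3 = 95  (save R5)
  MOV R5, R4  → R5 = 20  (R5 gets R4's value)
  MOV R4, R3  → R4 = 95  (R4 gets saved value)
Final: R4 = 95

95


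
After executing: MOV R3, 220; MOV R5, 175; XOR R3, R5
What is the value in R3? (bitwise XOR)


Register state trace:
  MOV R3, 220  → R3 = 220 (0b11011100)
  MOV R5, 175  → R5 = 175 (0b10101111)
  XOR R3, R5  → R3 = 220 XOR 175 = 115 (0b01110011)
Final: R3 = 115

115


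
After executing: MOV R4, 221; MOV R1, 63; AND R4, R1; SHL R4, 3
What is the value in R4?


Register state trace:
  MOV R4, 221  → R4 = 221 (0b11011101)
  MOV R1, 63  → R1 = 63 (0b00111111)
  AND R4, R1  → R4 = 221 AND 63 = 29 (0b00011101)
  SHL R4, 3  → R4 = 29 << 3 = 232
Final: R4 = 232

232


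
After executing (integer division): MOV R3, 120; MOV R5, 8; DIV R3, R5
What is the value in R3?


Register state trace:
  MOV R3, 120  → R3 = 120
  MOV R5, 8  → R5 = 8
  DIV R3, R5  → R3 = 120 // 8 = 15
Final: R3 = 15

15


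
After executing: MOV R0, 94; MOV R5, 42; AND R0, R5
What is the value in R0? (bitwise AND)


Register state trace:
  MOV R0, 94  → R0 = 94 (0b01011110)
  MOV R5, 42  → R5 = 42 (0b00101010)
  AND R0, R5  → R0 = 94 AND 42 = 10 (0b00001010)
Final: R0 = 10

10


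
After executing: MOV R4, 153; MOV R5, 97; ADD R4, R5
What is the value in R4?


Register state trace:
  MOV R4, 153  → R4 = 153
  MOV R5, 97  → R5 = 97
  ADD R4, R5  → R4 = 153 + 97 = 250
Final: R4 = 250

250


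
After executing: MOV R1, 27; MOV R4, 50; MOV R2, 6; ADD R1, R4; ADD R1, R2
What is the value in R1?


Register state trace:
  MOV R1, 27  → R1 = 27
  MOV R4, 50  → R4 = 50
  MOV R2, 6  → R2 = 6
  ADD R1, R4  → R1 = 27 + 50 = 77
  ADD R1, R2  → R1 = 77 + 6 = 83
Final: R1 = 83

83


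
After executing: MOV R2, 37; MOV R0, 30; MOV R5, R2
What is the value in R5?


Register state trace:
  MOV R2, 37  → R2 = 37
  MOV R0, 30  → R0 = 30
  MOV R5, R2  → R5 = 37
Final: R5 = 37

37


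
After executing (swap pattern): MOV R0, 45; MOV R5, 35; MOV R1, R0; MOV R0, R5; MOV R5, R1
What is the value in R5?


Register state trace (swap pattern):
  MOV R0, 45  → R0 = 45
  MOV R5, 35  → R5 = 35
  MOV R1, R0  → R1 = 45  (save R0)
  MOV R0, R5  → R0 = 35  (R0 gets R5's value)
  MOV R5, R1  → R5 = 45  (R5 gets saved value)
Final: R5 = 45

45


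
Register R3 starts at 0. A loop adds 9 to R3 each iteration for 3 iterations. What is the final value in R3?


Starting value: R3 = 0
  Iter 1: R3 = 0 + 9 = 9
  Iter 2: R3 = 9 + 9 = 18
  Iter 3: R3 = 18 + 9 = 27
Final: R3 = 27

27


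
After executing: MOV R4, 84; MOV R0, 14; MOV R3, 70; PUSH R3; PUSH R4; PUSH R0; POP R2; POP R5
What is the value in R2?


Stack trace (top is rightmost):
  MOV R4, 84  → R4 = 84
  MOV R0, 14  → R0 = 14
  MOV R3, 70  → R3 = 70
  PUSH R3  → stack: [70]
  PUSH R4  → stack: [70, 84]
  PUSH R0  → stack: [70, 84, 14]
  POP R2  → R2 = 14, stack: [70, 84]
  POP R5  → R5 = 84, stack: [70]
Final: R2 = 14

14


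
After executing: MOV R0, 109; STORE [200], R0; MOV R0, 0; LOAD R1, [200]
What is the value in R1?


Register and memory trace:
  MOV R0, 109  → R0 = 109
  STORE [200], R0  → mem[200] = 109
  MOV R0, 0  → R0 = 0
  LOAD R1, [200]  → R1 = mem[200] = 109
Final: R1 = 109

109


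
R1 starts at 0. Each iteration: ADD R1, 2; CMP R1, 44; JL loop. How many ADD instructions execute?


Loop trace (R1 starts at 0, target 44, step 2):
  ADD #1: R1 = 0 + 2 = 2  → 2 < 44, loop
  ADD #2: R1 = 2 + 2 = 4  → 4 < 44, loop
  ADD #3: R1 = 4 + 2 = 6  → 6 < 44, loop
  ADD #4: R1 = 6 + 2 = 8  → 8 < 44, loop
  ADD #5: R1 = 8 + 2 = 10  → 10 < 44, loop
  ADD #6: R1 = 10 + 2 = 12  → 12 < 44, loop
  ADD #7: R1 = 12 + 2 = 14  → 14 < 44, loop
  ADD #8: R1 = 14 + 2 = 16  → 16 < 44, loop
  ADD #9: R1 = 16 + 2 = 18  → 18 < 44, loop
  ADD #10: R1 = 18 + 2 = 20  → 20 < 44, loop
  ADD #11: R1 = 20 + 2 = 22  → 22 < 44, loop
  ADD #12: R1 = 22 + 2 = 24  → 24 < 44, loop
  ADD #13: R1 = 24 + 2 = 26  → 26 < 44, loop
  ADD #14: R1 = 26 + 2 = 28  → 28 < 44, loop
  ADD #15: R1 = 28 + 2 = 30  → 30 < 44, loop
  ADD #16: R1 = 30 + 2 = 32  → 32 < 44, loop
  ADD #17: R1 = 32 + 2 = 34  → 34 < 44, loop
  ADD #18: R1 = 34 + 2 = 36  → 36 < 44, loop
  ADD #19: R1 = 36 + 2 = 38  → 38 < 44, loop
  ADD #20: R1 = 38 + 2 = 40  → 40 < 44, loop
  ADD #21: R1 = 40 + 2 = 42  → 42 < 44, loop
  ADD #22: R1 = 42 + 2 = 44  → 44 >= 44, exit
Total ADD instructions: 22

22


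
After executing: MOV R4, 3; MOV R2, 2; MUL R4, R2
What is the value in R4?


Register state trace:
  MOV R4, 3  → R4 = 3
  MOV R2, 2  → R2 = 2
  MUL R4, R2  → R4 = 3 * 2 = 6
Final: R4 = 6

6


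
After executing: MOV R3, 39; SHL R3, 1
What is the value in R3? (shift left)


Register state trace:
  MOV R3, 39  → R3 = 39
  SHL R3, 1  → R3 = 39 << 1 = 39 * 2^1 = 78
Final: R3 = 78

78


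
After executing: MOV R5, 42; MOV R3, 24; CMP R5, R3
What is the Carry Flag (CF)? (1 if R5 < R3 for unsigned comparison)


Register state trace:
  MOV R5, 42  → R5 = 42
  MOV R3, 24  → R3 = 24
  CMP R5, R3  → unsigned 42 - 24: no borrow
  42 >= 24, so CF = 0
CF = 0

0


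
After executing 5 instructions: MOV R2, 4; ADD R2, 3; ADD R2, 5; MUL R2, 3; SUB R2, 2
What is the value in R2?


Register state trace:
  MOV R2, 4  → R2 = 4
  ADD R2, 3  → R2 = 4 + 3 = 7
  ADD R2, 5  → R2 = 7 + 5 = 12
  MUL R2, 3  → R2 = 12 * 3 = 36
  SUB R2, 2  → R2 = 36 - 2 = 34
Final: R2 = 34

34


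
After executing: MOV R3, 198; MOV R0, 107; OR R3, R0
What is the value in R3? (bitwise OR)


Register state trace:
  MOV R3, 198  → R3 = 198 (0b11000110)
  MOV R0, 107  → R0 = 107 (0b01101011)
  OR R3, R0   → R3 = 198 OR 107 = 239 (0b11101111)
Final: R3 = 239

239


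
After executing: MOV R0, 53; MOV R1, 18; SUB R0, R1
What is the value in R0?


Register state trace:
  MOV R0, 53  → R0 = 53
  MOV R1, 18  → R1 = 18
  SUB R0, R1  → R0 = 53 - 18 = 35
Final: R0 = 35

35


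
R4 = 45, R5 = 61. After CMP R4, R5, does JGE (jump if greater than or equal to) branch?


Trace:
  R4 = 45, R5 = 61
  CMP R4, R5  → compares 45 vs 61
  JGE checks: is 45 greater than or equal to 61?
  45 < 61, so condition is false
Branch taken: No

No


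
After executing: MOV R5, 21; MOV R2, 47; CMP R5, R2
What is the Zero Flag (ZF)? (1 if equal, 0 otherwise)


Register state trace:
  MOV R5, 21  → R5 = 21
  MOV R2, 47  → R2 = 47
  CMP R5, R2  → computes 21 - 47 = -26
  Result is nonzero, so values are not equal
ZF = 0

0


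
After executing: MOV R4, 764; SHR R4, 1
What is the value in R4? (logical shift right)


Register state trace:
  MOV R4, 764  → R4 = 764
  SHR R4, 1  → R4 = 764 >> 1 = 764 // 2^1 = 382
Final: R4 = 382

382


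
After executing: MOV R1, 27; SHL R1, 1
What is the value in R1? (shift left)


Register state trace:
  MOV R1, 27  → R1 = 27
  SHL R1, 1  → R1 = 27 << 1 = 27 * 2^1 = 54
Final: R1 = 54

54


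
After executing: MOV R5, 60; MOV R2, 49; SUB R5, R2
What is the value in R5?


Register state trace:
  MOV R5, 60  → R5 = 60
  MOV R2, 49  → R2 = 49
  SUB R5, R2  → R5 = 60 - 49 = 11
Final: R5 = 11

11


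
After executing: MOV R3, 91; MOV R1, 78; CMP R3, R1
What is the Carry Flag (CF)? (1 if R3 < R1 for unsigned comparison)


Register state trace:
  MOV R3, 91  → R3 = 91
  MOV R1, 78  → R1 = 78
  CMP R3, R1  → unsigned 91 - 78: no borrow
  91 >= 78, so CF = 0
CF = 0

0


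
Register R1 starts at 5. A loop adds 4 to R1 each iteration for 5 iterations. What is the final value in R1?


Starting value: R1 = 5
  Iter 1: R1 = 5 + 4 = 9
  Iter 2: R1 = 9 + 4 = 13
  Iter 3: R1 = 13 + 4 = 17
  Iter 4: R1 = 17 + 4 = 21
  Iter 5: R1 = 21 + 4 = 25
Final: R1 = 25

25


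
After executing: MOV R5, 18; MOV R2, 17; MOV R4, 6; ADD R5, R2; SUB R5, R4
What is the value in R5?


Register state trace:
  MOV R5, 18  → R5 = 18
  MOV R2, 17  → R2 = 17
  MOV R4, 6  → R4 = 6
  ADD R5, R2  → R5 = 18 + 17 = 35
  SUB R5, R4  → R5 = 35 - 6 = 29
Final: R5 = 29

29


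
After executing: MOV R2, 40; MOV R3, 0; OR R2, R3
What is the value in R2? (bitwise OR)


Register state trace:
  MOV R2, 40  → R2 = 40 (0b00101000)
  MOV R3, 0  → R3 = 0 (0b00000000)
  OR R2, R3   → R2 = 40 OR 0 = 40 (0b00101000)
Final: R2 = 40

40


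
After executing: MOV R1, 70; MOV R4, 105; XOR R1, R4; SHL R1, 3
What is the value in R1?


Register state trace:
  MOV R1, 70  → R1 = 70 (0b01000110)
  MOV R4, 105  → R4 = 105 (0b01101001)
  XOR R1, R4  → R1 = 70 XOR 105 = 47 (0b00101111)
  SHL R1, 3  → R1 = 47 << 3 = 376
Final: R1 = 376

376


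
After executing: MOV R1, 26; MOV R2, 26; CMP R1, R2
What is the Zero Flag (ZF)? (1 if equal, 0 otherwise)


Register state trace:
  MOV R1, 26  → R1 = 26
  MOV R2, 26  → R2 = 26
  CMP R1, R2  → computes 26 - 26 = 0
  Result is zero, so values are equal
ZF = 1

1


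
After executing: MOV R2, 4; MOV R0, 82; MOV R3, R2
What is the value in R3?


Register state trace:
  MOV R2, 4  → R2 = 4
  MOV R0, 82  → R0 = 82
  MOV R3, R2  → R3 = 4
Final: R3 = 4

4


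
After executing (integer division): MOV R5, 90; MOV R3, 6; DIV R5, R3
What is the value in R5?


Register state trace:
  MOV R5, 90  → R5 = 90
  MOV R3, 6  → R3 = 6
  DIV R5, R3  → R5 = 90 // 6 = 15
Final: R5 = 15

15


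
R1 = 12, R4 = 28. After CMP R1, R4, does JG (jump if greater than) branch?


Trace:
  R1 = 12, R4 = 28
  CMP R1, R4  → compares 12 vs 28
  JG checks: is 12 greater than 28?
  12 < 28, so condition is false
Branch taken: No

No


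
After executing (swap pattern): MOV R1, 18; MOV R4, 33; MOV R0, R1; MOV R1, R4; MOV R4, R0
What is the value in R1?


Register state trace (swap pattern):
  MOV R1, 18  → R1 = 18
  MOV R4, 33  → R4 = 33
  MOV R0, R1  → R0 = 18  (save R1)
  MOV R1, R4  → R1 = 33  (R1 gets R4's value)
  MOV R4, R0  → R4 = 18  (R4 gets saved value)
Final: R1 = 33

33


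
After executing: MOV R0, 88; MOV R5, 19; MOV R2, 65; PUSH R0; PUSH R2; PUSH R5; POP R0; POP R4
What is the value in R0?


Stack trace (top is rightmost):
  MOV R0, 88  → R0 = 88
  MOV R5, 19  → R5 = 19
  MOV R2, 65  → R2 = 65
  PUSH R0  → stack: [88]
  PUSH R2  → stack: [88, 65]
  PUSH R5  → stack: [88, 65, 19]
  POP R0  → R0 = 19, stack: [88, 65]
  POP R4  → R4 = 65, stack: [88]
Final: R0 = 19

19


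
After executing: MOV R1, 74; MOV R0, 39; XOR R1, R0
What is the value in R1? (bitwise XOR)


Register state trace:
  MOV R1, 74  → R1 = 74 (0b01001010)
  MOV R0, 39  → R0 = 39 (0b00100111)
  XOR R1, R0  → R1 = 74 XOR 39 = 109 (0b01101101)
Final: R1 = 109

109


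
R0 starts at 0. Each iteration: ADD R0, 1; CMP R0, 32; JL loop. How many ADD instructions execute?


Loop trace (R0 starts at 0, target 32, step 1):
  ADD #1: R0 = 0 + 1 = 1  → 1 < 32, loop
  ADD #2: R0 = 1 + 1 = 2  → 2 < 32, loop
  ADD #3: R0 = 2 + 1 = 3  → 3 < 32, loop
  ADD #4: R0 = 3 + 1 = 4  → 4 < 32, loop
  ADD #5: R0 = 4 + 1 = 5  → 5 < 32, loop
  ADD #6: R0 = 5 + 1 = 6  → 6 < 32, loop
  ADD #7: R0 = 6 + 1 = 7  → 7 < 32, loop
  ADD #8: R0 = 7 + 1 = 8  → 8 < 32, loop
  ADD #9: R0 = 8 + 1 = 9  → 9 < 32, loop
  ADD #10: R0 = 9 + 1 = 10  → 10 < 32, loop
  ADD #11: R0 = 10 + 1 = 11  → 11 < 32, loop
  ADD #12: R0 = 11 + 1 = 12  → 12 < 32, loop
  ADD #13: R0 = 12 + 1 = 13  → 13 < 32, loop
  ADD #14: R0 = 13 + 1 = 14  → 14 < 32, loop
  ADD #15: R0 = 14 + 1 = 15  → 15 < 32, loop
  ADD #16: R0 = 15 + 1 = 16  → 16 < 32, loop
  ADD #17: R0 = 16 + 1 = 17  → 17 < 32, loop
  ADD #18: R0 = 17 + 1 = 18  → 18 < 32, loop
  ADD #19: R0 = 18 + 1 = 19  → 19 < 32, loop
  ADD #20: R0 = 19 + 1 = 20  → 20 < 32, loop
  ADD #21: R0 = 20 + 1 = 21  → 21 < 32, loop
  ADD #22: R0 = 21 + 1 = 22  → 22 < 32, loop
  ADD #23: R0 = 22 + 1 = 23  → 23 < 32, loop
  ADD #24: R0 = 23 + 1 = 24  → 24 < 32, loop
  ADD #25: R0 = 24 + 1 = 25  → 25 < 32, loop
  ADD #26: R0 = 25 + 1 = 26  → 26 < 32, loop
  ADD #27: R0 = 26 + 1 = 27  → 27 < 32, loop
  ADD #28: R0 = 27 + 1 = 28  → 28 < 32, loop
  ADD #29: R0 = 28 + 1 = 29  → 29 < 32, loop
  ADD #30: R0 = 29 + 1 = 30  → 30 < 32, loop
  ADD #31: R0 = 30 + 1 = 31  → 31 < 32, loop
  ADD #32: R0 = 31 + 1 = 32  → 32 >= 32, exit
Total ADD instructions: 32

32


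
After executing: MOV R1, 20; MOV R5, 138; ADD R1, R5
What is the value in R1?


Register state trace:
  MOV R1, 20  → R1 = 20
  MOV R5, 138  → R5 = 138
  ADD R1, R5  → R1 = 20 + 138 = 158
Final: R1 = 158

158


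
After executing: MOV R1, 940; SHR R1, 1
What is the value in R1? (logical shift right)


Register state trace:
  MOV R1, 940  → R1 = 940
  SHR R1, 1  → R1 = 940 >> 1 = 940 // 2^1 = 470
Final: R1 = 470

470


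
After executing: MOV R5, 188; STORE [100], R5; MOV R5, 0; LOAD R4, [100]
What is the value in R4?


Register and memory trace:
  MOV R5, 188  → R5 = 188
  STORE [100], R5  → mem[100] = 188
  MOV R5, 0  → R5 = 0
  LOAD R4, [100]  → R4 = mem[100] = 188
Final: R4 = 188

188


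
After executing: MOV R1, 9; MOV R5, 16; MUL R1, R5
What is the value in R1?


Register state trace:
  MOV R1, 9  → R1 = 9
  MOV R5, 16  → R5 = 16
  MUL R1, R5  → R1 = 9 * 16 = 144
Final: R1 = 144

144


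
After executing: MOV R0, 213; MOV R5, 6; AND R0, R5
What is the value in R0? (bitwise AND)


Register state trace:
  MOV R0, 213  → R0 = 213 (0b11010101)
  MOV R5, 6  → R5 = 6 (0b00000110)
  AND R0, R5  → R0 = 213 AND 6 = 4 (0b00000100)
Final: R0 = 4

4


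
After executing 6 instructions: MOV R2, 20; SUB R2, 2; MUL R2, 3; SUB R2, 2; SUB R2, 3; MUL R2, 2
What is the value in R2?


Register state trace:
  MOV R2, 20  → R2 = 20
  SUB R2, 2  → R2 = 20 - 2 = 18
  MUL R2, 3  → R2 = 18 * 3 = 54
  SUB R2, 2  → R2 = 54 - 2 = 52
  SUB R2, 3  → R2 = 52 - 3 = 49
  MUL R2, 2  → R2 = 49 * 2 = 98
Final: R2 = 98

98


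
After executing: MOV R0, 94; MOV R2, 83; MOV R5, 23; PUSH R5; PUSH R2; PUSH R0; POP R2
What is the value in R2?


Stack trace (top is rightmost):
  MOV R0, 94  → R0 = 94
  MOV R2, 83  → R2 = 83
  MOV R5, 23  → R5 = 23
  PUSH R5  → stack: [23]
  PUSH R2  → stack: [23, 83]
  PUSH R0  → stack: [23, 83, 94]
  POP R2  → R2 = 94, stack: [23, 83]
Final: R2 = 94

94


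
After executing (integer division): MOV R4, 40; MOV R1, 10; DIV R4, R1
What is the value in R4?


Register state trace:
  MOV R4, 40  → R4 = 40
  MOV R1, 10  → R1 = 10
  DIV R4, R1  → R4 = 40 // 10 = 4
Final: R4 = 4

4


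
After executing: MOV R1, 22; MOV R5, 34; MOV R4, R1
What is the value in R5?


Register state trace:
  MOV R1, 22  → R1 = 22
  MOV R5, 34  → R5 = 34
  MOV R4, R1  → R4 = 22
Final: R5 = 34

34


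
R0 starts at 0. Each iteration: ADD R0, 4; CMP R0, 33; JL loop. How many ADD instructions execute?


Loop trace (R0 starts at 0, target 33, step 4):
  ADD #1: R0 = 0 + 4 = 4  → 4 < 33, loop
  ADD #2: R0 = 4 + 4 = 8  → 8 < 33, loop
  ADD #3: R0 = 8 + 4 = 12  → 12 < 33, loop
  ADD #4: R0 = 12 + 4 = 16  → 16 < 33, loop
  ADD #5: R0 = 16 + 4 = 20  → 20 < 33, loop
  ADD #6: R0 = 20 + 4 = 24  → 24 < 33, loop
  ADD #7: R0 = 24 + 4 = 28  → 28 < 33, loop
  ADD #8: R0 = 28 + 4 = 32  → 32 < 33, loop
  ADD #9: R0 = 32 + 4 = 36  → 36 >= 33, exit
Total ADD instructions: 9

9


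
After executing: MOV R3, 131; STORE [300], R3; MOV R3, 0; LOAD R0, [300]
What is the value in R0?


Register and memory trace:
  MOV R3, 131  → R3 = 131
  STORE [300], R3  → mem[300] = 131
  MOV R3, 0  → R3 = 0
  LOAD R0, [300]  → R0 = mem[300] = 131
Final: R0 = 131

131


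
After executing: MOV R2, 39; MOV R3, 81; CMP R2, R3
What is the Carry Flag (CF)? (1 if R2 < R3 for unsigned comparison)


Register state trace:
  MOV R2, 39  → R2 = 39
  MOV R3, 81  → R3 = 81
  CMP R2, R3  → unsigned 39 - 81: borrow occurs
  39 < 81, so CF = 1
CF = 1

1


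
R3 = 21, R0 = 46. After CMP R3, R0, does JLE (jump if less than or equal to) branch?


Trace:
  R3 = 21, R0 = 46
  CMP R3, R0  → compares 21 vs 46
  JLE checks: is 21 less than or equal to 46?
  21 < 46, so condition is true
Branch taken: Yes

Yes


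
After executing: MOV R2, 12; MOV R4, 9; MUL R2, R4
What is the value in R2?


Register state trace:
  MOV R2, 12  → R2 = 12
  MOV R4, 9  → R4 = 9
  MUL R2, R4  → R2 = 12 * 9 = 108
Final: R2 = 108

108


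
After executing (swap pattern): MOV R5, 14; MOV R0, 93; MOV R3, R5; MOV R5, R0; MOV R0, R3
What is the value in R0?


Register state trace (swap pattern):
  MOV R5, 14  → R5 = 14
  MOV R0, 93  → R0 = 93
  MOV R3, R5  → R3 = 14  (save R5)
  MOV R5, R0  → R5 = 93  (R5 gets R0's value)
  MOV R0, R3  → R0 = 14  (R0 gets saved value)
Final: R0 = 14

14


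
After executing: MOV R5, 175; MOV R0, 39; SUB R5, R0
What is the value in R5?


Register state trace:
  MOV R5, 175  → R5 = 175
  MOV R0, 39  → R0 = 39
  SUB R5, R0  → R5 = 175 - 39 = 136
Final: R5 = 136

136


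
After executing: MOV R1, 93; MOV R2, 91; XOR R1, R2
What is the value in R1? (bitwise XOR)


Register state trace:
  MOV R1, 93  → R1 = 93 (0b01011101)
  MOV R2, 91  → R2 = 91 (0b01011011)
  XOR R1, R2  → R1 = 93 XOR 91 = 6 (0b00000110)
Final: R1 = 6

6


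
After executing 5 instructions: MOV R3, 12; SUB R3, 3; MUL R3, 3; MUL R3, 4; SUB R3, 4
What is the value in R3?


Register state trace:
  MOV R3, 12  → R3 = 12
  SUB R3, 3  → R3 = 12 - 3 = 9
  MUL R3, 3  → R3 = 9 * 3 = 27
  MUL R3, 4  → R3 = 27 * 4 = 108
  SUB R3, 4  → R3 = 108 - 4 = 104
Final: R3 = 104

104


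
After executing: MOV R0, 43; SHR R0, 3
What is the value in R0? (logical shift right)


Register state trace:
  MOV R0, 43  → R0 = 43
  SHR R0, 3  → R0 = 43 >> 3 = 43 // 2^3 = 5
Final: R0 = 5

5


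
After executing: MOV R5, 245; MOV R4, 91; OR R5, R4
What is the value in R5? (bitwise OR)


Register state trace:
  MOV R5, 245  → R5 = 245 (0b11110101)
  MOV R4, 91  → R4 = 91 (0b01011011)
  OR R5, R4   → R5 = 245 OR 91 = 255 (0b11111111)
Final: R5 = 255

255


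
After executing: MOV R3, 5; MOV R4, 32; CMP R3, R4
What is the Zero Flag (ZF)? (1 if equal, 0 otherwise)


Register state trace:
  MOV R3, 5  → R3 = 5
  MOV R4, 32  → R4 = 32
  CMP R3, R4  → computes 5 - 32 = -27
  Result is nonzero, so values are not equal
ZF = 0

0


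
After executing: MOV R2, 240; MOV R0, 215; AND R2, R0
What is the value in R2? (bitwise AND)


Register state trace:
  MOV R2, 240  → R2 = 240 (0b11110000)
  MOV R0, 215  → R0 = 215 (0b11010111)
  AND R2, R0  → R2 = 240 AND 215 = 208 (0b11010000)
Final: R2 = 208

208


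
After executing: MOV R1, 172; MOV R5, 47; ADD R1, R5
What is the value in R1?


Register state trace:
  MOV R1, 172  → R1 = 172
  MOV R5, 47  → R5 = 47
  ADD R1, R5  → R1 = 172 + 47 = 219
Final: R1 = 219

219


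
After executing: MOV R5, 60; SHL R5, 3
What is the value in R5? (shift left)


Register state trace:
  MOV R5, 60  → R5 = 60
  SHL R5, 3  → R5 = 60 << 3 = 60 * 2^3 = 480
Final: R5 = 480

480


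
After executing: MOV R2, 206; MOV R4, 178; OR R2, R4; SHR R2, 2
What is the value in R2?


Register state trace:
  MOV R2, 206  → R2 = 206 (0b11001110)
  MOV R4, 178  → R4 = 178 (0b10110010)
  OR R2, R4  → R2 = 206 OR 178 = 254 (0b11111110)
  SHR R2, 2  → R2 = 254 >> 2 = 63
Final: R2 = 63

63


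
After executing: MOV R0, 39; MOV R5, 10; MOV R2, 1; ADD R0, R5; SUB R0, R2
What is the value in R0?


Register state trace:
  MOV R0, 39  → R0 = 39
  MOV R5, 10  → R5 = 10
  MOV R2, 1  → R2 = 1
  ADD R0, R5  → R0 = 39 + 10 = 49
  SUB R0, R2  → R0 = 49 - 1 = 48
Final: R0 = 48

48


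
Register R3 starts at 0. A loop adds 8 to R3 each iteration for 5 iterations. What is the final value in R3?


Starting value: R3 = 0
  Iter 1: R3 = 0 + 8 = 8
  Iter 2: R3 = 8 + 8 = 16
  Iter 3: R3 = 16 + 8 = 24
  Iter 4: R3 = 24 + 8 = 32
  Iter 5: R3 = 32 + 8 = 40
Final: R3 = 40

40


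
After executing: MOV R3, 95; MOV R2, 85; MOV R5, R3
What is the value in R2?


Register state trace:
  MOV R3, 95  → R3 = 95
  MOV R2, 85  → R2 = 85
  MOV R5, R3  → R5 = 95
Final: R2 = 85

85


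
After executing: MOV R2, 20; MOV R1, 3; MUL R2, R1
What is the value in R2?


Register state trace:
  MOV R2, 20  → R2 = 20
  MOV R1, 3  → R1 = 3
  MUL R2, R1  → R2 = 20 * 3 = 60
Final: R2 = 60

60


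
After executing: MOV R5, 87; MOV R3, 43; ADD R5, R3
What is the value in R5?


Register state trace:
  MOV R5, 87  → R5 = 87
  MOV R3, 43  → R3 = 43
  ADD R5, R3  → R5 = 87 + 43 = 130
Final: R5 = 130

130


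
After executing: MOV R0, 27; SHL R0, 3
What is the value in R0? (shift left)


Register state trace:
  MOV R0, 27  → R0 = 27
  SHL R0, 3  → R0 = 27 << 3 = 27 * 2^3 = 216
Final: R0 = 216

216


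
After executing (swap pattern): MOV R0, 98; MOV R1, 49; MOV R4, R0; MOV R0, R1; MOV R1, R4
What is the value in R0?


Register state trace (swap pattern):
  MOV R0, 98  → R0 = 98
  MOV R1, 49  → R1 = 49
  MOV R4, R0  → R4 = 98  (save R0)
  MOV R0, R1  → R0 = 49  (R0 gets R1's value)
  MOV R1, R4  → R1 = 98  (R1 gets saved value)
Final: R0 = 49

49


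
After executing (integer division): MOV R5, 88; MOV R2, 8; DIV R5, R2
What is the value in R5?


Register state trace:
  MOV R5, 88  → R5 = 88
  MOV R2, 8  → R2 = 8
  DIV R5, R2  → R5 = 88 // 8 = 11
Final: R5 = 11

11


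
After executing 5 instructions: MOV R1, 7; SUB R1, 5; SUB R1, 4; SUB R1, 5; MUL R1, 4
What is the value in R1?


Register state trace:
  MOV R1, 7  → R1 = 7
  SUB R1, 5  → R1 = 7 - 5 = 2
  SUB R1, 4  → R1 = 2 - 4 = -2
  SUB R1, 5  → R1 = -2 - 5 = -7
  MUL R1, 4  → R1 = -7 * 4 = -28
Final: R1 = -28

-28


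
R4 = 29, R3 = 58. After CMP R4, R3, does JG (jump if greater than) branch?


Trace:
  R4 = 29, R3 = 58
  CMP R4, R3  → compares 29 vs 58
  JG checks: is 29 greater than 58?
  29 < 58, so condition is false
Branch taken: No

No


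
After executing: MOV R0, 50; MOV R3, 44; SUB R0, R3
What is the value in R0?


Register state trace:
  MOV R0, 50  → R0 = 50
  MOV R3, 44  → R3 = 44
  SUB R0, R3  → R0 = 50 - 44 = 6
Final: R0 = 6

6


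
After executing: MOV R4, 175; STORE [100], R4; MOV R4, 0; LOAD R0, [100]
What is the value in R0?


Register and memory trace:
  MOV R4, 175  → R4 = 175
  STORE [100], R4  → mem[100] = 175
  MOV R4, 0  → R4 = 0
  LOAD R0, [100]  → R0 = mem[100] = 175
Final: R0 = 175

175


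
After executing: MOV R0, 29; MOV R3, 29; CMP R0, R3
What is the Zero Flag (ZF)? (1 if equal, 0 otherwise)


Register state trace:
  MOV R0, 29  → R0 = 29
  MOV R3, 29  → R3 = 29
  CMP R0, R3  → computes 29 - 29 = 0
  Result is zero, so values are equal
ZF = 1

1


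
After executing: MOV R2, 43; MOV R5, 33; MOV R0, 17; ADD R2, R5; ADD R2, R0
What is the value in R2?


Register state trace:
  MOV R2, 43  → R2 = 43
  MOV R5, 33  → R5 = 33
  MOV R0, 17  → R0 = 17
  ADD R2, R5  → R2 = 43 + 33 = 76
  ADD R2, R0  → R2 = 76 + 17 = 93
Final: R2 = 93

93


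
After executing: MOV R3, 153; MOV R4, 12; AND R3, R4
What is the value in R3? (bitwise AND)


Register state trace:
  MOV R3, 153  → R3 = 153 (0b10011001)
  MOV R4, 12  → R4 = 12 (0b00001100)
  AND R3, R4  → R3 = 153 AND 12 = 8 (0b00001000)
Final: R3 = 8

8


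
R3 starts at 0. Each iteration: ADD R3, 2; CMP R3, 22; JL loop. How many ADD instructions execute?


Loop trace (R3 starts at 0, target 22, step 2):
  ADD #1: R3 = 0 + 2 = 2  → 2 < 22, loop
  ADD #2: R3 = 2 + 2 = 4  → 4 < 22, loop
  ADD #3: R3 = 4 + 2 = 6  → 6 < 22, loop
  ADD #4: R3 = 6 + 2 = 8  → 8 < 22, loop
  ADD #5: R3 = 8 + 2 = 10  → 10 < 22, loop
  ADD #6: R3 = 10 + 2 = 12  → 12 < 22, loop
  ADD #7: R3 = 12 + 2 = 14  → 14 < 22, loop
  ADD #8: R3 = 14 + 2 = 16  → 16 < 22, loop
  ADD #9: R3 = 16 + 2 = 18  → 18 < 22, loop
  ADD #10: R3 = 18 + 2 = 20  → 20 < 22, loop
  ADD #11: R3 = 20 + 2 = 22  → 22 >= 22, exit
Total ADD instructions: 11

11


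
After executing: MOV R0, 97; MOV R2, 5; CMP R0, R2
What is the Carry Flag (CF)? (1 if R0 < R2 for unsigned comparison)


Register state trace:
  MOV R0, 97  → R0 = 97
  MOV R2, 5  → R2 = 5
  CMP R0, R2  → unsigned 97 - 5: no borrow
  97 >= 5, so CF = 0
CF = 0

0


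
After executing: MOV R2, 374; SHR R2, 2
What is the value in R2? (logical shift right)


Register state trace:
  MOV R2, 374  → R2 = 374
  SHR R2, 2  → R2 = 374 >> 2 = 374 // 2^2 = 93
Final: R2 = 93

93


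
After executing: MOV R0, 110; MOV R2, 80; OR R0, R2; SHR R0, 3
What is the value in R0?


Register state trace:
  MOV R0, 110  → R0 = 110 (0b01101110)
  MOV R2, 80  → R2 = 80 (0b01010000)
  OR R0, R2  → R0 = 110 OR 80 = 126 (0b01111110)
  SHR R0, 3  → R0 = 126 >> 3 = 15
Final: R0 = 15

15


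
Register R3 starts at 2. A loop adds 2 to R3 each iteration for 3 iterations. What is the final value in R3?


Starting value: R3 = 2
  Iter 1: R3 = 2 + 2 = 4
  Iter 2: R3 = 4 + 2 = 6
  Iter 3: R3 = 6 + 2 = 8
Final: R3 = 8

8


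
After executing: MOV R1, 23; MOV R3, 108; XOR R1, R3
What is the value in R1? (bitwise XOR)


Register state trace:
  MOV R1, 23  → R1 = 23 (0b00010111)
  MOV R3, 108  → R3 = 108 (0b01101100)
  XOR R1, R3  → R1 = 23 XOR 108 = 123 (0b01111011)
Final: R1 = 123

123


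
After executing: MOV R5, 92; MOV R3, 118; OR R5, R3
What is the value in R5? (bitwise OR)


Register state trace:
  MOV R5, 92  → R5 = 92 (0b01011100)
  MOV R3, 118  → R3 = 118 (0b01110110)
  OR R5, R3   → R5 = 92 OR 118 = 126 (0b01111110)
Final: R5 = 126

126


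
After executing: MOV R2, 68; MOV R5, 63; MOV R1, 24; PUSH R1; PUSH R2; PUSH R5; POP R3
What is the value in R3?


Stack trace (top is rightmost):
  MOV R2, 68  → R2 = 68
  MOV R5, 63  → R5 = 63
  MOV R1, 24  → R1 = 24
  PUSH R1  → stack: [24]
  PUSH R2  → stack: [24, 68]
  PUSH R5  → stack: [24, 68, 63]
  POP R3  → R3 = 63, stack: [24, 68]
Final: R3 = 63

63


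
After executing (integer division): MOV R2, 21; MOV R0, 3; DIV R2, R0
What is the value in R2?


Register state trace:
  MOV R2, 21  → R2 = 21
  MOV R0, 3  → R0 = 3
  DIV R2, R0  → R2 = 21 // 3 = 7
Final: R2 = 7

7


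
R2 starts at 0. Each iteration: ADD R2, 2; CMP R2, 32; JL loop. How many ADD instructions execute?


Loop trace (R2 starts at 0, target 32, step 2):
  ADD #1: R2 = 0 + 2 = 2  → 2 < 32, loop
  ADD #2: R2 = 2 + 2 = 4  → 4 < 32, loop
  ADD #3: R2 = 4 + 2 = 6  → 6 < 32, loop
  ADD #4: R2 = 6 + 2 = 8  → 8 < 32, loop
  ADD #5: R2 = 8 + 2 = 10  → 10 < 32, loop
  ADD #6: R2 = 10 + 2 = 12  → 12 < 32, loop
  ADD #7: R2 = 12 + 2 = 14  → 14 < 32, loop
  ADD #8: R2 = 14 + 2 = 16  → 16 < 32, loop
  ADD #9: R2 = 16 + 2 = 18  → 18 < 32, loop
  ADD #10: R2 = 18 + 2 = 20  → 20 < 32, loop
  ADD #11: R2 = 20 + 2 = 22  → 22 < 32, loop
  ADD #12: R2 = 22 + 2 = 24  → 24 < 32, loop
  ADD #13: R2 = 24 + 2 = 26  → 26 < 32, loop
  ADD #14: R2 = 26 + 2 = 28  → 28 < 32, loop
  ADD #15: R2 = 28 + 2 = 30  → 30 < 32, loop
  ADD #16: R2 = 30 + 2 = 32  → 32 >= 32, exit
Total ADD instructions: 16

16


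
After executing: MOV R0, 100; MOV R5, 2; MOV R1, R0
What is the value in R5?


Register state trace:
  MOV R0, 100  → R0 = 100
  MOV R5, 2  → R5 = 2
  MOV R1, R0  → R1 = 100
Final: R5 = 2

2


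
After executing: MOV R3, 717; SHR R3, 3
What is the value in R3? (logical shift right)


Register state trace:
  MOV R3, 717  → R3 = 717
  SHR R3, 3  → R3 = 717 >> 3 = 717 // 2^3 = 89
Final: R3 = 89

89


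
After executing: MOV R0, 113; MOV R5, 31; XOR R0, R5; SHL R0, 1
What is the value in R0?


Register state trace:
  MOV R0, 113  → R0 = 113 (0b01110001)
  MOV R5, 31  → R5 = 31 (0b00011111)
  XOR R0, R5  → R0 = 113 XOR 31 = 110 (0b01101110)
  SHL R0, 1  → R0 = 110 << 1 = 220
Final: R0 = 220

220


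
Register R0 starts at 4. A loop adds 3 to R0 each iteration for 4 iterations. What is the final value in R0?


Starting value: R0 = 4
  Iter 1: R0 = 4 + 3 = 7
  Iter 2: R0 = 7 + 3 = 10
  Iter 3: R0 = 10 + 3 = 13
  Iter 4: R0 = 13 + 3 = 16
Final: R0 = 16

16
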